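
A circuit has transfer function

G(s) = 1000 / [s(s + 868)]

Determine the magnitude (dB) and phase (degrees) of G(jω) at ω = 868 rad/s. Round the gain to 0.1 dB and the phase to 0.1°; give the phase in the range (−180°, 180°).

-60.6 dB, -135.0°

At s = jω = j868:
pole (s+868): 868 + j868 → |·| = √(868²+868²) = √1506848 ≈ 1227.5, ∠ = arctan(868/868) ≈ 45.00°
pole at origin: |s| = 868, ∠ = 90.00° (in denominator)
|G| = 1000 / 1.0655e+06 ≈ 0.00093853
Gain = 20 log₁₀(0.00093853) ≈ -60.55 dB
∠G = 0.00° − 135.00° = -135.00°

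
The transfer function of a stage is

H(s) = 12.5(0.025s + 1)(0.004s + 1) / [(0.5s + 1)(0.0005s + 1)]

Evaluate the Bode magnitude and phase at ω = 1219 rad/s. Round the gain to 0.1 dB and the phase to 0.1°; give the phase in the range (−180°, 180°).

At ω = 1219 rad/s:
zero (1 + j1219·0.025) = 1 + j30.475 → |·| ≈ 30.491, ∠ ≈ 88.12°
zero (1 + j1219·0.004) = 1 + j4.876 → |·| ≈ 4.9775, ∠ ≈ 78.41°
pole (1 + j1219·0.5) = 1 + j609.5 → |·| ≈ 609.5, ∠ ≈ 89.91°
pole (1 + j1219·0.0005) = 1 + j0.6095 → |·| ≈ 1.1711, ∠ ≈ 31.36°
|H| = 12.5 · 30.491 · 4.9775 / (609.5 · 1.1711) ≈ 2.6578
Gain = 20 log₁₀(2.6578) ≈ 8.49 dB
∠H = (88.12° + 78.41°) − (89.91° + 31.36°) = 45.26°

8.5 dB, 45.3°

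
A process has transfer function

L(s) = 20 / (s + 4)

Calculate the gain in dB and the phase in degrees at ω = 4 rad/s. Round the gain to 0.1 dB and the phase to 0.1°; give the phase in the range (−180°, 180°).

Substitute s = j4:
Numerator: 20 = 20 + j0
Denominator: (j4) + 4 = 4 + j4
|N| = √(20² + 0²) ≈ 20, ∠N ≈ 0.00°
|D| = √(4² + 4²) ≈ 5.6569, ∠D ≈ 45.00°
|L| = 20 / 5.6569 ≈ 3.5355
Gain = 20 log₁₀(3.5355) ≈ 10.97 dB
∠L = 0.00° − 45.00° = -45.00°

11.0 dB, -45.0°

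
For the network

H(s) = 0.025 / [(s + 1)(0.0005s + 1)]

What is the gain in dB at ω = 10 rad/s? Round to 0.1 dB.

-52.1 dB

At ω = 10 rad/s:
pole (1 + j10·1) = 1 + j10 → |·| ≈ 10.05, ∠ ≈ 84.29°
pole (1 + j10·0.0005) = 1 + j0.005 → |·| ≈ 1, ∠ ≈ 0.29°
|H| = 0.025 · 1 / (10.05 · 1) ≈ 0.0024876
Gain = 20 log₁₀(0.0024876) ≈ -52.08 dB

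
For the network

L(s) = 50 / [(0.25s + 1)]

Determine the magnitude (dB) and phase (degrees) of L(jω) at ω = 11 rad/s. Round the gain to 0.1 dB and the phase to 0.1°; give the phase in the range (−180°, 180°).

At ω = 11 rad/s:
pole (1 + j11·0.25) = 1 + j2.75 → |·| ≈ 2.9262, ∠ ≈ 70.02°
|L| = 50 · 1 / (2.9262) ≈ 17.087
Gain = 20 log₁₀(17.087) ≈ 24.65 dB
∠L = (0°) − (70.02°) = -70.02°

24.7 dB, -70.0°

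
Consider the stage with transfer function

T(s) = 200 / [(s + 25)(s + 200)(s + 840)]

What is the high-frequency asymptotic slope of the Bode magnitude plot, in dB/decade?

-60 dB/decade

Each pole contributes −20 dB/decade at high frequency; each zero contributes +20 dB/decade.
Net: 0 zero(s) − 3 pole(s) → -60 dB/decade.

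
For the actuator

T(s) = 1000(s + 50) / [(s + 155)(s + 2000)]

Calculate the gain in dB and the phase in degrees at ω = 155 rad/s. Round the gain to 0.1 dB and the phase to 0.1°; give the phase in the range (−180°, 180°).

At s = jω = j155:
zero (s+50): 50 + j155 → |·| = √(50²+155²) = √26525 ≈ 162.86, ∠ = arctan(155/50) ≈ 72.12°
pole (s+155): 155 + j155 → |·| = √(155²+155²) = √48050 ≈ 219.2, ∠ = arctan(155/155) ≈ 45.00°
pole (s+2000): 2000 + j155 → |·| = √(2000²+155²) = √4024025 ≈ 2006, ∠ = arctan(155/2000) ≈ 4.43°
|T| = 1000 · 162.86 / 4.3972e+05 ≈ 0.37037
Gain = 20 log₁₀(0.37037) ≈ -8.63 dB
∠T = 72.12° − 49.43° = 22.69°

-8.6 dB, 22.7°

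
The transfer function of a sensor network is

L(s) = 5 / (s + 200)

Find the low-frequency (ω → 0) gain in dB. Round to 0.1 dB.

L(0) = 5 / (200) = 0.025
20 log₁₀(0.025) ≈ -32.04 dB

-32.0 dB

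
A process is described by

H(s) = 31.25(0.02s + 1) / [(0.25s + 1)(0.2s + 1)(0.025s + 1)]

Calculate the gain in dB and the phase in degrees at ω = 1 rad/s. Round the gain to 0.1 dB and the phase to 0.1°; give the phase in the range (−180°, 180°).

At ω = 1 rad/s:
zero (1 + j1·0.02) = 1 + j0.02 → |·| ≈ 1.0002, ∠ ≈ 1.15°
pole (1 + j1·0.25) = 1 + j0.25 → |·| ≈ 1.0308, ∠ ≈ 14.04°
pole (1 + j1·0.2) = 1 + j0.2 → |·| ≈ 1.0198, ∠ ≈ 11.31°
pole (1 + j1·0.025) = 1 + j0.025 → |·| ≈ 1.0003, ∠ ≈ 1.43°
|H| = 31.25 · 1.0002 / (1.0308 · 1.0198 · 1.0003) ≈ 29.725
Gain = 20 log₁₀(29.725) ≈ 29.46 dB
∠H = (1.15°) − (14.04° + 11.31° + 1.43°) = -25.63°

29.5 dB, -25.6°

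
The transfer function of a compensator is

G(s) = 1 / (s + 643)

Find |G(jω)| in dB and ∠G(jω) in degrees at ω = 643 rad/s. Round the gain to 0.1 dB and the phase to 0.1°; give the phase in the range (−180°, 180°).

-59.2 dB, -45.0°

Substitute s = j643:
Numerator: 1 = 1 + j0
Denominator: (j643) + 643 = 643 + j643
|N| = √(1² + 0²) ≈ 1, ∠N ≈ 0.00°
|D| = √(643² + 643²) ≈ 909.34, ∠D ≈ 45.00°
|G| = 1 / 909.34 ≈ 0.0010997
Gain = 20 log₁₀(0.0010997) ≈ -59.17 dB
∠G = 0.00° − 45.00° = -45.00°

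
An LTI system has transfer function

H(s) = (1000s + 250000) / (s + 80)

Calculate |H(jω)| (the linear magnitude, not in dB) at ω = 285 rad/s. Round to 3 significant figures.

Substitute s = j285:
Numerator: 1000(j285) + 250000 = 250000 + j285000
Denominator: (j285) + 80 = 80 + j285
|N| = √(250000² + 285000²) ≈ 3.7911e+05, ∠N ≈ 48.74°
|D| = √(80² + 285²) ≈ 296.02, ∠D ≈ 74.32°
|H| = 3.7911e+05 / 296.02 ≈ 1280.7

1.28e+03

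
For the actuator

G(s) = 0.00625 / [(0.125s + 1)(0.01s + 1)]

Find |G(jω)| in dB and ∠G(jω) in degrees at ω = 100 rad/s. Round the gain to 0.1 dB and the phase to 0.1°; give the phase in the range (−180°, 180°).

-69.1 dB, -130.4°

At ω = 100 rad/s:
pole (1 + j100·0.125) = 1 + j12.5 → |·| ≈ 12.54, ∠ ≈ 85.43°
pole (1 + j100·0.01) = 1 + j1 → |·| ≈ 1.4142, ∠ ≈ 45.00°
|G| = 0.00625 · 1 / (12.54 · 1.4142) ≈ 0.00035243
Gain = 20 log₁₀(0.00035243) ≈ -69.06 dB
∠G = (0°) − (85.43° + 45.00°) = -130.43°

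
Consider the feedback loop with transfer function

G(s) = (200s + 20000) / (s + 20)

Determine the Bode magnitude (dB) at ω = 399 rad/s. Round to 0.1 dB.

Substitute s = j399:
Numerator: 200(j399) + 20000 = 20000 + j79800
Denominator: (j399) + 20 = 20 + j399
|N| = √(20000² + 79800²) ≈ 82268, ∠N ≈ 75.93°
|D| = √(20² + 399²) ≈ 399.5, ∠D ≈ 87.13°
|G| = 82268 / 399.5 ≈ 205.93
Gain = 20 log₁₀(205.93) ≈ 46.27 dB

46.3 dB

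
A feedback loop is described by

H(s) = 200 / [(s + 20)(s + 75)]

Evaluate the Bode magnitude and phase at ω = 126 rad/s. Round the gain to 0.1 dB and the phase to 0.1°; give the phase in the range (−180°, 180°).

At s = jω = j126:
pole (s+20): 20 + j126 → |·| = √(20²+126²) = √16276 ≈ 127.58, ∠ = arctan(126/20) ≈ 80.98°
pole (s+75): 75 + j126 → |·| = √(75²+126²) = √21501 ≈ 146.63, ∠ = arctan(126/75) ≈ 59.24°
|H| = 200 / 18707 ≈ 0.010691
Gain = 20 log₁₀(0.010691) ≈ -39.42 dB
∠H = 0.00° − 140.22° = -140.22°

-39.4 dB, -140.2°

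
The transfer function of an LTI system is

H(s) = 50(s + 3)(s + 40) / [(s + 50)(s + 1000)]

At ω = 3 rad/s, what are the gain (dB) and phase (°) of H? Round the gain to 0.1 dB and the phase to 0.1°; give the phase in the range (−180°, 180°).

-15.4 dB, 45.7°

At s = jω = j3:
zero (s+3): 3 + j3 → |·| = √(3²+3²) = √18 ≈ 4.2426, ∠ = arctan(3/3) ≈ 45.00°
zero (s+40): 40 + j3 → |·| = √(40²+3²) = √1609 ≈ 40.112, ∠ = arctan(3/40) ≈ 4.29°
pole (s+50): 50 + j3 → |·| = √(50²+3²) = √2509 ≈ 50.09, ∠ = arctan(3/50) ≈ 3.43°
pole (s+1000): 1000 + j3 → |·| = √(1000²+3²) = √1000009 ≈ 1000, ∠ = arctan(3/1000) ≈ 0.17°
|H| = 50 · 170.18 / 50090 ≈ 0.16987
Gain = 20 log₁₀(0.16987) ≈ -15.40 dB
∠H = 49.29° − 3.60° = 45.69°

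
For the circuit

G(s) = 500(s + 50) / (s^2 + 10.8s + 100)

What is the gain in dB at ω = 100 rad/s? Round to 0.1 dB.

At s = jω = j100:
zero (s+50): 50 + j100 → |·| = √(50²+100²) = √12500 ≈ 111.8, ∠ = arctan(100/50) ≈ 63.43°
quadratic: (j100)² + 10.8·j100 + 100 = -9900 + j1080 → |·| ≈ 9958.7, ∠ ≈ 173.77°
|G| = 500 · 111.8 / 9958.7 ≈ 5.6132
Gain = 20 log₁₀(5.6132) ≈ 14.98 dB

15.0 dB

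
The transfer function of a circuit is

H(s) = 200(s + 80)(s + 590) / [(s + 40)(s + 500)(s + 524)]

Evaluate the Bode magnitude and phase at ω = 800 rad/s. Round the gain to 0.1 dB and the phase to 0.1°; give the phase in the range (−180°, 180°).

At s = jω = j800:
zero (s+80): 80 + j800 → |·| = √(80²+800²) = √646400 ≈ 803.99, ∠ = arctan(800/80) ≈ 84.29°
zero (s+590): 590 + j800 → |·| = √(590²+800²) = √988100 ≈ 994.03, ∠ = arctan(800/590) ≈ 53.59°
pole (s+40): 40 + j800 → |·| = √(40²+800²) = √641600 ≈ 801, ∠ = arctan(800/40) ≈ 87.14°
pole (s+500): 500 + j800 → |·| = √(500²+800²) = √890000 ≈ 943.4, ∠ = arctan(800/500) ≈ 57.99°
pole (s+524): 524 + j800 → |·| = √(524²+800²) = √914576 ≈ 956.33, ∠ = arctan(800/524) ≈ 56.78°
|H| = 200 · 7.9919e+05 / 7.2266e+08 ≈ 0.22118
Gain = 20 log₁₀(0.22118) ≈ -13.11 dB
∠H = 137.88° − 201.91° = -64.03°

-13.1 dB, -64.0°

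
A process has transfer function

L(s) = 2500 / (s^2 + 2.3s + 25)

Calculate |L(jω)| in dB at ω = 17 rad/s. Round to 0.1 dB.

At s = jω = j17:
quadratic: (j17)² + 2.3·j17 + 25 = -264 + j39.1 → |·| ≈ 266.88, ∠ ≈ 171.58°
|L| = 2500 / 266.88 ≈ 9.3675
Gain = 20 log₁₀(9.3675) ≈ 19.43 dB

19.4 dB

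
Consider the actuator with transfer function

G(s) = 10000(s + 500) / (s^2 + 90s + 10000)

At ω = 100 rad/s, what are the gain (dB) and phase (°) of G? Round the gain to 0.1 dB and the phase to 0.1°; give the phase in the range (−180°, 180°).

At s = jω = j100:
zero (s+500): 500 + j100 → |·| = √(500²+100²) = √260000 ≈ 509.9, ∠ = arctan(100/500) ≈ 11.31°
quadratic: (j100)² + 90·j100 + 10000 = 0 + j9000 → |·| ≈ 9000, ∠ ≈ 90.00°
|G| = 10000 · 509.9 / 9000 ≈ 566.56
Gain = 20 log₁₀(566.56) ≈ 55.06 dB
∠G = 11.31° − 90.00° = -78.69°

55.1 dB, -78.7°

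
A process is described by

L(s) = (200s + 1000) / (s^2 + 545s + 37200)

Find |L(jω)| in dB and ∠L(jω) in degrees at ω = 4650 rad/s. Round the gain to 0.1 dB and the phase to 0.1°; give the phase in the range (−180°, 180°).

Substitute s = j4650:
Numerator: 200(j4650) + 1000 = 1000 + j930000
Denominator: (j4650)^2 + 545(j4650) + 37200 = -21585300 + j2534250
|N| = √(1000² + 930000²) ≈ 9.3e+05, ∠N ≈ 89.94°
|D| = √(21585300² + 2534250²) ≈ 2.1734e+07, ∠D ≈ 173.30°
|L| = 9.3e+05 / 2.1734e+07 ≈ 0.04279
Gain = 20 log₁₀(0.04279) ≈ -27.37 dB
∠L = 89.94° − 173.30° = -83.36°

-27.4 dB, -83.4°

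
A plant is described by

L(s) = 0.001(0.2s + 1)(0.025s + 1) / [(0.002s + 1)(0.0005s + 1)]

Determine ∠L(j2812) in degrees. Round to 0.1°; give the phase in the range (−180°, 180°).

44.6°

At ω = 2812 rad/s:
zero (1 + j2812·0.2) = 1 + j562.4 → |·| ≈ 562.4, ∠ ≈ 89.90°
zero (1 + j2812·0.025) = 1 + j70.3 → |·| ≈ 70.307, ∠ ≈ 89.19°
pole (1 + j2812·0.002) = 1 + j5.624 → |·| ≈ 5.7122, ∠ ≈ 79.92°
pole (1 + j2812·0.0005) = 1 + j1.406 → |·| ≈ 1.7254, ∠ ≈ 54.58°
∠L = (89.90° + 89.19°) − (79.92° + 54.58°) = 44.59°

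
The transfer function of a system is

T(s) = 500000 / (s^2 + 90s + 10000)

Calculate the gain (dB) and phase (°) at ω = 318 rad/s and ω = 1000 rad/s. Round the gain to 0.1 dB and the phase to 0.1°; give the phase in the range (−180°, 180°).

At s = jω = j318:
quadratic: (j318)² + 90·j318 + 10000 = -91124 + j28620 → |·| ≈ 95513, ∠ ≈ 162.56°
|T| = 500000 / 95513 ≈ 5.2349
Gain = 20 log₁₀(5.2349) ≈ 14.38 dB
∠T = 0.00° − 162.56° = -162.56°

At s = jω = j1000:
quadratic: (j1000)² + 90·j1000 + 10000 = -990000 + j90000 → |·| ≈ 9.9408e+05, ∠ ≈ 174.81°
|T| = 500000 / 9.9408e+05 ≈ 0.50298
Gain = 20 log₁₀(0.50298) ≈ -5.97 dB
∠T = 0.00° − 174.81° = -174.81°

ω = 318: 14.4 dB, -162.6°; ω = 1000: -6.0 dB, -174.8°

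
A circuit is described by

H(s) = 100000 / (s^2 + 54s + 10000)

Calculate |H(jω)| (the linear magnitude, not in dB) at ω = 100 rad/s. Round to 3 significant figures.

18.5

At s = jω = j100:
quadratic: (j100)² + 54·j100 + 10000 = 0 + j5400 → |·| ≈ 5400, ∠ ≈ 90.00°
|H| = 100000 / 5400 ≈ 18.519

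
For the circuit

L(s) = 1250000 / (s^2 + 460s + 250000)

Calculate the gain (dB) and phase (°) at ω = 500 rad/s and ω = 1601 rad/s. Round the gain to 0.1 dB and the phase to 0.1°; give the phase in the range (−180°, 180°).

ω = 500: 14.7 dB, -90.0°; ω = 1601: -5.8 dB, -162.3°

At s = jω = j500:
quadratic: (j500)² + 460·j500 + 250000 = 0 + j230000 → |·| ≈ 2.3e+05, ∠ ≈ 90.00°
|L| = 1250000 / 2.3e+05 ≈ 5.4348
Gain = 20 log₁₀(5.4348) ≈ 14.70 dB
∠L = 0.00° − 90.00° = -90.00°

At s = jω = j1601:
quadratic: (j1601)² + 460·j1601 + 250000 = -2313201 + j736460 → |·| ≈ 2.4276e+06, ∠ ≈ 162.34°
|L| = 1250000 / 2.4276e+06 ≈ 0.51491
Gain = 20 log₁₀(0.51491) ≈ -5.77 dB
∠L = 0.00° − 162.34° = -162.34°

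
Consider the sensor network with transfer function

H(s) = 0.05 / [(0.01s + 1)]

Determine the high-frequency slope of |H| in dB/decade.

Each pole contributes −20 dB/decade at high frequency; each zero contributes +20 dB/decade.
Net: 0 zero(s) − 1 pole(s) → -20 dB/decade.

-20 dB/decade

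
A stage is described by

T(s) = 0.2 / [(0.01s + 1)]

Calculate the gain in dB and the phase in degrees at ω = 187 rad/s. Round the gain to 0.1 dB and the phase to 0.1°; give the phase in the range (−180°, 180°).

-20.5 dB, -61.9°

At ω = 187 rad/s:
pole (1 + j187·0.01) = 1 + j1.87 → |·| ≈ 2.1206, ∠ ≈ 61.86°
|T| = 0.2 · 1 / (2.1206) ≈ 0.094313
Gain = 20 log₁₀(0.094313) ≈ -20.51 dB
∠T = (0°) − (61.86°) = -61.86°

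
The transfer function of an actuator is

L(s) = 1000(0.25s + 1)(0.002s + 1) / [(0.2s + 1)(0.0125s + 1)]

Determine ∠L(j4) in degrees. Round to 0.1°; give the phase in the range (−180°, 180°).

At ω = 4 rad/s:
zero (1 + j4·0.25) = 1 + j1 → |·| ≈ 1.4142, ∠ ≈ 45.00°
zero (1 + j4·0.002) = 1 + j0.008 → |·| ≈ 1, ∠ ≈ 0.46°
pole (1 + j4·0.2) = 1 + j0.8 → |·| ≈ 1.2806, ∠ ≈ 38.66°
pole (1 + j4·0.0125) = 1 + j0.05 → |·| ≈ 1.0012, ∠ ≈ 2.86°
∠L = (45.00° + 0.46°) − (38.66° + 2.86°) = 3.94°

3.9°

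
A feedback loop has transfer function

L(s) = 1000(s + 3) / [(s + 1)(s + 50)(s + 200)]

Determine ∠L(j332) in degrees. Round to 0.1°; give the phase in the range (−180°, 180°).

-140.7°

At s = jω = j332:
zero (s+3): 3 + j332 → |·| = √(3²+332²) = √110233 ≈ 332.01, ∠ = arctan(332/3) ≈ 89.48°
pole (s+1): 1 + j332 → |·| = √(1²+332²) = √110225 ≈ 332, ∠ = arctan(332/1) ≈ 89.83°
pole (s+50): 50 + j332 → |·| = √(50²+332²) = √112724 ≈ 335.74, ∠ = arctan(332/50) ≈ 81.44°
pole (s+200): 200 + j332 → |·| = √(200²+332²) = √150224 ≈ 387.59, ∠ = arctan(332/200) ≈ 58.93°
∠L = 89.48° − 230.20° = -140.72°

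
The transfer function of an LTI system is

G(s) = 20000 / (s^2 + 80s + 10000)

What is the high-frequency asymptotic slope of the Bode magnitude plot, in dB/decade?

-40 dB/decade

Each pole contributes −20 dB/decade at high frequency; each zero contributes +20 dB/decade.
Net: 0 zero(s) − 2 pole(s) → -40 dB/decade.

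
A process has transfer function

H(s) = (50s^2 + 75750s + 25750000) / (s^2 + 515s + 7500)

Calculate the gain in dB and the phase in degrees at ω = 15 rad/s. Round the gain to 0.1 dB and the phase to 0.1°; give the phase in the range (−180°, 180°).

Substitute s = j15:
Numerator: 50(j15)^2 + 75750(j15) + 25750000 = 25738750 + j1136250
Denominator: (j15)^2 + 515(j15) + 7500 = 7275 + j7725
|N| = √(25738750² + 1136250²) ≈ 2.5764e+07, ∠N ≈ 2.53°
|D| = √(7275² + 7725²) ≈ 10611, ∠D ≈ 46.72°
|H| = 2.5764e+07 / 10611 ≈ 2428
Gain = 20 log₁₀(2428) ≈ 67.70 dB
∠H = 2.53° − 46.72° = -44.19°

67.7 dB, -44.2°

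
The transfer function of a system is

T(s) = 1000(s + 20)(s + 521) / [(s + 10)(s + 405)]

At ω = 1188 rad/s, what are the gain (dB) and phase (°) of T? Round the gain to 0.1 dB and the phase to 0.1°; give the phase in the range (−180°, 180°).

At s = jω = j1188:
zero (s+20): 20 + j1188 → |·| = √(20²+1188²) = √1411744 ≈ 1188.2, ∠ = arctan(1188/20) ≈ 89.04°
zero (s+521): 521 + j1188 → |·| = √(521²+1188²) = √1682785 ≈ 1297.2, ∠ = arctan(1188/521) ≈ 66.32°
pole (s+10): 10 + j1188 → |·| = √(10²+1188²) = √1411444 ≈ 1188, ∠ = arctan(1188/10) ≈ 89.52°
pole (s+405): 405 + j1188 → |·| = √(405²+1188²) = √1575369 ≈ 1255.1, ∠ = arctan(1188/405) ≈ 71.18°
|T| = 1000 · 1.5413e+06 / 1.4911e+06 ≈ 1033.7
Gain = 20 log₁₀(1033.7) ≈ 60.29 dB
∠T = 155.36° − 160.70° = -5.34°

60.3 dB, -5.3°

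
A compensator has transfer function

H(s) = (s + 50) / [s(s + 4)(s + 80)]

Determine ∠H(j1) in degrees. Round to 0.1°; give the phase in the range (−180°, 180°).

-103.6°

At s = jω = j1:
zero (s+50): 50 + j1 → |·| = √(50²+1²) = √2501 ≈ 50.01, ∠ = arctan(1/50) ≈ 1.15°
pole (s+4): 4 + j1 → |·| = √(4²+1²) = √17 ≈ 4.1231, ∠ = arctan(1/4) ≈ 14.04°
pole (s+80): 80 + j1 → |·| = √(80²+1²) = √6401 ≈ 80.006, ∠ = arctan(1/80) ≈ 0.72°
pole at origin: |s| = 1, ∠ = 90.00° (in denominator)
∠H = 1.15° − 104.76° = -103.61°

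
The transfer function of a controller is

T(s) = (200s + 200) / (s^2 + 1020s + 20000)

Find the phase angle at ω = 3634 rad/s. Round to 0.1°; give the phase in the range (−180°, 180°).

Substitute s = j3634:
Numerator: 200(j3634) + 200 = 200 + j726800
Denominator: (j3634)^2 + 1020(j3634) + 20000 = -13185956 + j3706680
|N| = √(200² + 726800²) ≈ 7.268e+05, ∠N ≈ 89.98°
|D| = √(13185956² + 3706680²) ≈ 1.3697e+07, ∠D ≈ 164.30°
∠T = 89.98° − 164.30° = -74.32°

-74.3°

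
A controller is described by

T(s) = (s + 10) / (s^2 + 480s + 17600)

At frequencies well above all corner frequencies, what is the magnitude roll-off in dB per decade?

Each pole contributes −20 dB/decade at high frequency; each zero contributes +20 dB/decade.
Net: 1 zero(s) − 2 pole(s) → -20 dB/decade.

-20 dB/decade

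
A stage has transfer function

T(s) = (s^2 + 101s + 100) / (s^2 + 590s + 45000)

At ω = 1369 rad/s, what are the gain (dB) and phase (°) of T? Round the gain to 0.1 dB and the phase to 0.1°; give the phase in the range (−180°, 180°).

-0.5 dB, 19.6°

Substitute s = j1369:
Numerator: (j1369)^2 + 101(j1369) + 100 = -1874061 + j138269
Denominator: (j1369)^2 + 590(j1369) + 45000 = -1829161 + j807710
|N| = √(1874061² + 138269²) ≈ 1.8792e+06, ∠N ≈ 175.78°
|D| = √(1829161² + 807710²) ≈ 1.9996e+06, ∠D ≈ 156.17°
|T| = 1.8792e+06 / 1.9996e+06 ≈ 0.93979
Gain = 20 log₁₀(0.93979) ≈ -0.54 dB
∠T = 175.78° − 156.17° = 19.61°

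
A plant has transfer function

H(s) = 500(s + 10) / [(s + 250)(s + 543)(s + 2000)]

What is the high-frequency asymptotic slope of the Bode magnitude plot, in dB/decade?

-40 dB/decade

Each pole contributes −20 dB/decade at high frequency; each zero contributes +20 dB/decade.
Net: 1 zero(s) − 3 pole(s) → -40 dB/decade.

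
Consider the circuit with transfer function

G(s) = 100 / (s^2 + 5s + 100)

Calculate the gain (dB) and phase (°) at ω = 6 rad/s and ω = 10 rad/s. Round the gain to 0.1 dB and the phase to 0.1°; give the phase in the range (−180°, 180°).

At s = jω = j6:
quadratic: (j6)² + 5·j6 + 100 = 64 + j30 → |·| ≈ 70.682, ∠ ≈ 25.11°
|G| = 100 / 70.682 ≈ 1.4148
Gain = 20 log₁₀(1.4148) ≈ 3.01 dB
∠G = 0.00° − 25.11° = -25.11°

At s = jω = j10:
quadratic: (j10)² + 5·j10 + 100 = 0 + j50 → |·| ≈ 50, ∠ ≈ 90.00°
|G| = 100 / 50 ≈ 2
Gain = 20 log₁₀(2) ≈ 6.02 dB
∠G = 0.00° − 90.00° = -90.00°

ω = 6: 3.0 dB, -25.1°; ω = 10: 6.0 dB, -90.0°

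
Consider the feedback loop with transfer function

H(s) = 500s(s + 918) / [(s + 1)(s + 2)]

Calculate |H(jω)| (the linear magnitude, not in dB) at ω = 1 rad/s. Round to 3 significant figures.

At s = jω = j1:
zero (s+918): 918 + j1 → |·| = √(918²+1²) = √842725 ≈ 918, ∠ = arctan(1/918) ≈ 0.06°
zero at origin: s = j1 → |·| = 1, ∠ = 90.00°
pole (s+1): 1 + j1 → |·| = √(1²+1²) = √2 ≈ 1.4142, ∠ = arctan(1/1) ≈ 45.00°
pole (s+2): 2 + j1 → |·| = √(2²+1²) = √5 ≈ 2.2361, ∠ = arctan(1/2) ≈ 26.57°
|H| = 500 · 918 / 3.1623 ≈ 1.4515e+05

1.45e+05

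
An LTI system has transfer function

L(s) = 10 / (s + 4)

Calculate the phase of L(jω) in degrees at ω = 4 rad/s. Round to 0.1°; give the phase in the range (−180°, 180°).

Substitute s = j4:
Numerator: 10 = 10 + j0
Denominator: (j4) + 4 = 4 + j4
|N| = √(10² + 0²) ≈ 10, ∠N ≈ 0.00°
|D| = √(4² + 4²) ≈ 5.6569, ∠D ≈ 45.00°
∠L = 0.00° − 45.00° = -45.00°

-45.0°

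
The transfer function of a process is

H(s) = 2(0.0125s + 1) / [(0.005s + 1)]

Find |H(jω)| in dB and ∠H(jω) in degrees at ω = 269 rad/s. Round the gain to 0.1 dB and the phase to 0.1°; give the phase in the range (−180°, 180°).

12.4 dB, 20.1°

At ω = 269 rad/s:
zero (1 + j269·0.0125) = 1 + j3.3625 → |·| ≈ 3.508, ∠ ≈ 73.44°
pole (1 + j269·0.005) = 1 + j1.345 → |·| ≈ 1.676, ∠ ≈ 53.37°
|H| = 2 · 3.508 / (1.676) ≈ 4.1862
Gain = 20 log₁₀(4.1862) ≈ 12.44 dB
∠H = (73.44°) − (53.37°) = 20.07°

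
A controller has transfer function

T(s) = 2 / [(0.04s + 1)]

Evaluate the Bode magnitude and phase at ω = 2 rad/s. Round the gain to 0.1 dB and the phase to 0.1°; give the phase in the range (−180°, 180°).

At ω = 2 rad/s:
pole (1 + j2·0.04) = 1 + j0.08 → |·| ≈ 1.0032, ∠ ≈ 4.57°
|T| = 2 · 1 / (1.0032) ≈ 1.9936
Gain = 20 log₁₀(1.9936) ≈ 5.99 dB
∠T = (0°) − (4.57°) = -4.57°

6.0 dB, -4.6°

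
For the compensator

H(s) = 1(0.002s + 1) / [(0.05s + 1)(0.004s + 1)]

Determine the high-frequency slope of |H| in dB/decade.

Each pole contributes −20 dB/decade at high frequency; each zero contributes +20 dB/decade.
Net: 1 zero(s) − 2 pole(s) → -20 dB/decade.

-20 dB/decade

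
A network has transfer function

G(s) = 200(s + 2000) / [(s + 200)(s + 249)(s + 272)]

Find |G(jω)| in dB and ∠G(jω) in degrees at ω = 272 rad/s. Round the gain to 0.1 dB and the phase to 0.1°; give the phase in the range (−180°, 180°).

At s = jω = j272:
zero (s+2000): 2000 + j272 → |·| = √(2000²+272²) = √4073984 ≈ 2018.4, ∠ = arctan(272/2000) ≈ 7.74°
pole (s+200): 200 + j272 → |·| = √(200²+272²) = √113984 ≈ 337.62, ∠ = arctan(272/200) ≈ 53.67°
pole (s+249): 249 + j272 → |·| = √(249²+272²) = √135985 ≈ 368.76, ∠ = arctan(272/249) ≈ 47.53°
pole (s+272): 272 + j272 → |·| = √(272²+272²) = √147968 ≈ 384.67, ∠ = arctan(272/272) ≈ 45.00°
|G| = 200 · 2018.4 / 4.7892e+07 ≈ 0.008429
Gain = 20 log₁₀(0.008429) ≈ -41.48 dB
∠G = 7.74° − 146.20° = -138.46°

-41.5 dB, -138.5°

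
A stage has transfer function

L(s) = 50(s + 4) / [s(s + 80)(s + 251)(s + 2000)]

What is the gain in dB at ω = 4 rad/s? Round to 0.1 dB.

-115.1 dB

At s = jω = j4:
zero (s+4): 4 + j4 → |·| = √(4²+4²) = √32 ≈ 5.6569, ∠ = arctan(4/4) ≈ 45.00°
pole (s+80): 80 + j4 → |·| = √(80²+4²) = √6416 ≈ 80.1, ∠ = arctan(4/80) ≈ 2.86°
pole (s+251): 251 + j4 → |·| = √(251²+4²) = √63017 ≈ 251.03, ∠ = arctan(4/251) ≈ 0.91°
pole (s+2000): 2000 + j4 → |·| = √(2000²+4²) = √4000016 ≈ 2000, ∠ = arctan(4/2000) ≈ 0.11°
pole at origin: |s| = 4, ∠ = 90.00° (in denominator)
|L| = 50 · 5.6569 / 1.6086e+08 ≈ 1.7583e-06
Gain = 20 log₁₀(1.7583e-06) ≈ -115.10 dB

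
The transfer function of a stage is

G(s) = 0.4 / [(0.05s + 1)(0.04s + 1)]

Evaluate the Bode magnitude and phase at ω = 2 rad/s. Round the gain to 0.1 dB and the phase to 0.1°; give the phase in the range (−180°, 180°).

At ω = 2 rad/s:
pole (1 + j2·0.05) = 1 + j0.1 → |·| ≈ 1.005, ∠ ≈ 5.71°
pole (1 + j2·0.04) = 1 + j0.08 → |·| ≈ 1.0032, ∠ ≈ 4.57°
|G| = 0.4 · 1 / (1.005 · 1.0032) ≈ 0.39674
Gain = 20 log₁₀(0.39674) ≈ -8.03 dB
∠G = (0°) − (5.71° + 4.57°) = -10.28°

-8.0 dB, -10.3°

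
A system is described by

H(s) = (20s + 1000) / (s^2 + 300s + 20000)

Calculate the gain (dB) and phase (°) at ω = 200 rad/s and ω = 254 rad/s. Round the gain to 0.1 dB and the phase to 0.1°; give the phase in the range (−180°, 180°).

ω = 200: -23.7 dB, -32.5°; ω = 254: -24.6 dB, -41.4°

Substitute s = j200:
Numerator: 20(j200) + 1000 = 1000 + j4000
Denominator: (j200)^2 + 300(j200) + 20000 = -20000 + j60000
|N| = √(1000² + 4000²) ≈ 4123.1, ∠N ≈ 75.96°
|D| = √(20000² + 60000²) ≈ 63246, ∠D ≈ 108.43°
|H| = 4123.1 / 63246 ≈ 0.065191
Gain = 20 log₁₀(0.065191) ≈ -23.72 dB
∠H = 75.96° − 108.43° = -32.47°

Substitute s = j254:
Numerator: 20(j254) + 1000 = 1000 + j5080
Denominator: (j254)^2 + 300(j254) + 20000 = -44516 + j76200
|N| = √(1000² + 5080²) ≈ 5177.5, ∠N ≈ 78.86°
|D| = √(44516² + 76200²) ≈ 88250, ∠D ≈ 120.29°
|H| = 5177.5 / 88250 ≈ 0.058669
Gain = 20 log₁₀(0.058669) ≈ -24.63 dB
∠H = 78.86° − 120.29° = -41.43°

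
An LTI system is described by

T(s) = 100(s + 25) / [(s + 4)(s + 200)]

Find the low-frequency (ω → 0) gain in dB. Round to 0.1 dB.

T(0) = 100·25 / (4·200) = 3.125
20 log₁₀(3.125) ≈ 9.90 dB

9.9 dB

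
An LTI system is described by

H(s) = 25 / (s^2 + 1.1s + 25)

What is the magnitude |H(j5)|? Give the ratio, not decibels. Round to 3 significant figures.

4.55

At s = jω = j5:
quadratic: (j5)² + 1.1·j5 + 25 = 0 + j5.5 → |·| ≈ 5.5, ∠ ≈ 90.00°
|H| = 25 / 5.5 ≈ 4.5455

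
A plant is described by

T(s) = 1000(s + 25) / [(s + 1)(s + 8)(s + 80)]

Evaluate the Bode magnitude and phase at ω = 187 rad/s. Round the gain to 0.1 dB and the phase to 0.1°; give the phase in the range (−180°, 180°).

At s = jω = j187:
zero (s+25): 25 + j187 → |·| = √(25²+187²) = √35594 ≈ 188.66, ∠ = arctan(187/25) ≈ 82.39°
pole (s+1): 1 + j187 → |·| = √(1²+187²) = √34970 ≈ 187, ∠ = arctan(187/1) ≈ 89.69°
pole (s+8): 8 + j187 → |·| = √(8²+187²) = √35033 ≈ 187.17, ∠ = arctan(187/8) ≈ 87.55°
pole (s+80): 80 + j187 → |·| = √(80²+187²) = √41369 ≈ 203.39, ∠ = arctan(187/80) ≈ 66.84°
|T| = 1000 · 188.66 / 7.1188e+06 ≈ 0.026502
Gain = 20 log₁₀(0.026502) ≈ -31.53 dB
∠T = 82.39° − 244.08° = -161.69°

-31.5 dB, -161.7°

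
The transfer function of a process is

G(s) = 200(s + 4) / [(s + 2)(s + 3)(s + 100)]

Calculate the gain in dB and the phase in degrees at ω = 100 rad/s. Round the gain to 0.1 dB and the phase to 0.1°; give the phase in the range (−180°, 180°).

At s = jω = j100:
zero (s+4): 4 + j100 → |·| = √(4²+100²) = √10016 ≈ 100.08, ∠ = arctan(100/4) ≈ 87.71°
pole (s+2): 2 + j100 → |·| = √(2²+100²) = √10004 ≈ 100.02, ∠ = arctan(100/2) ≈ 88.85°
pole (s+3): 3 + j100 → |·| = √(3²+100²) = √10009 ≈ 100.04, ∠ = arctan(100/3) ≈ 88.28°
pole (s+100): 100 + j100 → |·| = √(100²+100²) = √20000 ≈ 141.42, ∠ = arctan(100/100) ≈ 45.00°
|G| = 200 · 100.08 / 1.415e+06 ≈ 0.014146
Gain = 20 log₁₀(0.014146) ≈ -36.99 dB
∠G = 87.71° − 222.13° = -134.42°

-37.0 dB, -134.4°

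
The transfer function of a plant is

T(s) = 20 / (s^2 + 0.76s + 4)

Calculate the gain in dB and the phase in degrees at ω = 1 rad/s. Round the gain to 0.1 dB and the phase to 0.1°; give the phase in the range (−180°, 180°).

At s = jω = j1:
quadratic: (j1)² + 0.76·j1 + 4 = 3 + j0.76 → |·| ≈ 3.0948, ∠ ≈ 14.22°
|T| = 20 / 3.0948 ≈ 6.4625
Gain = 20 log₁₀(6.4625) ≈ 16.21 dB
∠T = 0.00° − 14.22° = -14.22°

16.2 dB, -14.2°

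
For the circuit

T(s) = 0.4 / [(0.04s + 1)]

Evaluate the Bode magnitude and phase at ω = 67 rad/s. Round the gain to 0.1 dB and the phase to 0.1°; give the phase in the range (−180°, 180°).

At ω = 67 rad/s:
pole (1 + j67·0.04) = 1 + j2.68 → |·| ≈ 2.8605, ∠ ≈ 69.54°
|T| = 0.4 · 1 / (2.8605) ≈ 0.13984
Gain = 20 log₁₀(0.13984) ≈ -17.09 dB
∠T = (0°) − (69.54°) = -69.54°

-17.1 dB, -69.5°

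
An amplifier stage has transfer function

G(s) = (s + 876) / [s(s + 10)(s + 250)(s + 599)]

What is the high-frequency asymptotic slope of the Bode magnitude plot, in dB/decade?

-60 dB/decade

Each pole contributes −20 dB/decade at high frequency; each zero contributes +20 dB/decade.
Net: 1 zero(s) − 4 pole(s) → -60 dB/decade.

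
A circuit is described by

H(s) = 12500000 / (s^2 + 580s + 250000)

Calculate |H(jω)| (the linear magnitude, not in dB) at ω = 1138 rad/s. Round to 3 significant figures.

10.1

At s = jω = j1138:
quadratic: (j1138)² + 580·j1138 + 250000 = -1045044 + j660040 → |·| ≈ 1.236e+06, ∠ ≈ 147.72°
|H| = 12500000 / 1.236e+06 ≈ 10.113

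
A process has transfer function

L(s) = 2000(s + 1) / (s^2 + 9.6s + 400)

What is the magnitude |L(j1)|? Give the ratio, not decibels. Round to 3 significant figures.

At s = jω = j1:
zero (s+1): 1 + j1 → |·| = √(1²+1²) = √2 ≈ 1.4142, ∠ = arctan(1/1) ≈ 45.00°
quadratic: (j1)² + 9.6·j1 + 400 = 399 + j9.6 → |·| ≈ 399.12, ∠ ≈ 1.38°
|L| = 2000 · 1.4142 / 399.12 ≈ 7.0866

7.09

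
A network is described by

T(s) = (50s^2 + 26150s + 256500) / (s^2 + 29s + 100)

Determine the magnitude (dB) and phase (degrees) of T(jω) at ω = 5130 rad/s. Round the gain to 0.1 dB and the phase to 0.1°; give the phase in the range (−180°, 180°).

34.0 dB, -5.5°

Substitute s = j5130:
Numerator: 50(j5130)^2 + 26150(j5130) + 256500 = -1315588500 + j134149500
Denominator: (j5130)^2 + 29(j5130) + 100 = -26316800 + j148770
|N| = √(1315588500² + 134149500²) ≈ 1.3224e+09, ∠N ≈ 174.18°
|D| = √(26316800² + 148770²) ≈ 2.6317e+07, ∠D ≈ 179.68°
|T| = 1.3224e+09 / 2.6317e+07 ≈ 50.249
Gain = 20 log₁₀(50.249) ≈ 34.02 dB
∠T = 174.18° − 179.68° = -5.50°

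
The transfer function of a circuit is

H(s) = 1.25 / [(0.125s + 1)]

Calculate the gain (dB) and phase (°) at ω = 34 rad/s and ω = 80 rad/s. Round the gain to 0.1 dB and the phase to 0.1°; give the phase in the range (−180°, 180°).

ω = 34: -10.9 dB, -76.8°; ω = 80: -18.1 dB, -84.3°

At ω = 34 rad/s:
pole (1 + j34·0.125) = 1 + j4.25 → |·| ≈ 4.3661, ∠ ≈ 76.76°
|H| = 1.25 · 1 / (4.3661) ≈ 0.2863
Gain = 20 log₁₀(0.2863) ≈ -10.86 dB
∠H = (0°) − (76.76°) = -76.76°

At ω = 80 rad/s:
pole (1 + j80·0.125) = 1 + j10 → |·| ≈ 10.05, ∠ ≈ 84.29°
|H| = 1.25 · 1 / (10.05) ≈ 0.12438
Gain = 20 log₁₀(0.12438) ≈ -18.10 dB
∠H = (0°) − (84.29°) = -84.29°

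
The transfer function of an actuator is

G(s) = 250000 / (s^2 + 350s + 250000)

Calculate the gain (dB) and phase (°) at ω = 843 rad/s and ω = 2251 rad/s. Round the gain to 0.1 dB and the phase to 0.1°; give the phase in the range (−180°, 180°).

At s = jω = j843:
quadratic: (j843)² + 350·j843 + 250000 = -460649 + j295050 → |·| ≈ 5.4704e+05, ∠ ≈ 147.36°
|G| = 250000 / 5.4704e+05 ≈ 0.457
Gain = 20 log₁₀(0.457) ≈ -6.80 dB
∠G = 0.00° − 147.36° = -147.36°

At s = jω = j2251:
quadratic: (j2251)² + 350·j2251 + 250000 = -4817001 + j787850 → |·| ≈ 4.881e+06, ∠ ≈ 170.71°
|G| = 250000 / 4.881e+06 ≈ 0.051219
Gain = 20 log₁₀(0.051219) ≈ -25.81 dB
∠G = 0.00° − 170.71° = -170.71°

ω = 843: -6.8 dB, -147.4°; ω = 2251: -25.8 dB, -170.7°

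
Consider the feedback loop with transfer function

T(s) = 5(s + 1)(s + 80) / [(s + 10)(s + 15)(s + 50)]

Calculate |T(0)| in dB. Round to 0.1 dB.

T(0) = 5·1·80 / (10·15·50) ≈ 0.053333
20 log₁₀(0.053333) ≈ -25.46 dB

-25.5 dB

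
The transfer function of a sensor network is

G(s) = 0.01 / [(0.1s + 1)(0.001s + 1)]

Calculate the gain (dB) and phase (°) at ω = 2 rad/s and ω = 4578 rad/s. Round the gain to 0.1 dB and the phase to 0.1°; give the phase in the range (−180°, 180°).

At ω = 2 rad/s:
pole (1 + j2·0.1) = 1 + j0.2 → |·| ≈ 1.0198, ∠ ≈ 11.31°
pole (1 + j2·0.001) = 1 + j0.002 → |·| ≈ 1, ∠ ≈ 0.11°
|G| = 0.01 · 1 / (1.0198 · 1) ≈ 0.0098058
Gain = 20 log₁₀(0.0098058) ≈ -40.17 dB
∠G = (0°) − (11.31° + 0.11°) = -11.42°

At ω = 4578 rad/s:
pole (1 + j4578·0.1) = 1 + j457.8 → |·| ≈ 457.8, ∠ ≈ 89.87°
pole (1 + j4578·0.001) = 1 + j4.578 → |·| ≈ 4.6859, ∠ ≈ 77.68°
|G| = 0.01 · 1 / (457.8 · 4.6859) ≈ 4.6616e-06
Gain = 20 log₁₀(4.6616e-06) ≈ -106.63 dB
∠G = (0°) − (89.87° + 77.68°) = -167.55°

ω = 2: -40.2 dB, -11.4°; ω = 4578: -106.6 dB, -167.6°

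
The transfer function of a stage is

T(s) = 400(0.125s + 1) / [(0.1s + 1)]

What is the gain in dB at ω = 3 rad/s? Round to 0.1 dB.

At ω = 3 rad/s:
zero (1 + j3·0.125) = 1 + j0.375 → |·| ≈ 1.068, ∠ ≈ 20.56°
pole (1 + j3·0.1) = 1 + j0.3 → |·| ≈ 1.044, ∠ ≈ 16.70°
|T| = 400 · 1.068 / (1.044) ≈ 409.2
Gain = 20 log₁₀(409.2) ≈ 52.24 dB

52.2 dB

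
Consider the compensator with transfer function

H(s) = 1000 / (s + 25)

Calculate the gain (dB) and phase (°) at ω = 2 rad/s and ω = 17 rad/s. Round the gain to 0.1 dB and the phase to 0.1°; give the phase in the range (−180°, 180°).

ω = 2: 32.0 dB, -4.6°; ω = 17: 30.4 dB, -34.2°

At s = jω = j2:
pole (s+25): 25 + j2 → |·| = √(25²+2²) = √629 ≈ 25.08, ∠ = arctan(2/25) ≈ 4.57°
|H| = 1000 / 25.08 ≈ 39.872
Gain = 20 log₁₀(39.872) ≈ 32.01 dB
∠H = 0.00° − 4.57° = -4.57°

At s = jω = j17:
pole (s+25): 25 + j17 → |·| = √(25²+17²) = √914 ≈ 30.232, ∠ = arctan(17/25) ≈ 34.22°
|H| = 1000 / 30.232 ≈ 33.078
Gain = 20 log₁₀(33.078) ≈ 30.39 dB
∠H = 0.00° − 34.22° = -34.22°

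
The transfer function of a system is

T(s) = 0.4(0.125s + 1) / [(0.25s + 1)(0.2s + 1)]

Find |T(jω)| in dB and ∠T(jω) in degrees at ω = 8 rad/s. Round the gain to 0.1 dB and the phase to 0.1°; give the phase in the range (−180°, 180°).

-17.5 dB, -76.4°

At ω = 8 rad/s:
zero (1 + j8·0.125) = 1 + j1 → |·| ≈ 1.4142, ∠ ≈ 45.00°
pole (1 + j8·0.25) = 1 + j2 → |·| ≈ 2.2361, ∠ ≈ 63.43°
pole (1 + j8·0.2) = 1 + j1.6 → |·| ≈ 1.8868, ∠ ≈ 57.99°
|T| = 0.4 · 1.4142 / (2.2361 · 1.8868) ≈ 0.13408
Gain = 20 log₁₀(0.13408) ≈ -17.45 dB
∠T = (45.00°) − (63.43° + 57.99°) = -76.42°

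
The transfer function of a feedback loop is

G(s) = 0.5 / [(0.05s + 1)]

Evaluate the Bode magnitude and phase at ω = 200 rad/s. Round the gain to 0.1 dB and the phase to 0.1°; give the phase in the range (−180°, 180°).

At ω = 200 rad/s:
pole (1 + j200·0.05) = 1 + j10 → |·| ≈ 10.05, ∠ ≈ 84.29°
|G| = 0.5 · 1 / (10.05) ≈ 0.049751
Gain = 20 log₁₀(0.049751) ≈ -26.06 dB
∠G = (0°) − (84.29°) = -84.29°

-26.1 dB, -84.3°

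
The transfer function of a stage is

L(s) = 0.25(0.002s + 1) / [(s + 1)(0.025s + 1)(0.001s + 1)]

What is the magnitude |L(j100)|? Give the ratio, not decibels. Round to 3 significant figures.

0.000942

At ω = 100 rad/s:
zero (1 + j100·0.002) = 1 + j0.2 → |·| ≈ 1.0198, ∠ ≈ 11.31°
pole (1 + j100·1) = 1 + j100 → |·| ≈ 100, ∠ ≈ 89.43°
pole (1 + j100·0.025) = 1 + j2.5 → |·| ≈ 2.6926, ∠ ≈ 68.20°
pole (1 + j100·0.001) = 1 + j0.1 → |·| ≈ 1.005, ∠ ≈ 5.71°
|L| = 0.25 · 1.0198 / (100 · 2.6926 · 1.005) ≈ 0.00094214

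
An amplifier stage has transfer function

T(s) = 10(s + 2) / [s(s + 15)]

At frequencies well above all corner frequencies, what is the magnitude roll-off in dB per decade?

-20 dB/decade

Each pole contributes −20 dB/decade at high frequency; each zero contributes +20 dB/decade.
Net: 1 zero(s) − 2 pole(s) → -20 dB/decade.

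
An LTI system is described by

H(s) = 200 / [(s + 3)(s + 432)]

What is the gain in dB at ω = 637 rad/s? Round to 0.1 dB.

-67.8 dB

At s = jω = j637:
pole (s+3): 3 + j637 → |·| = √(3²+637²) = √405778 ≈ 637.01, ∠ = arctan(637/3) ≈ 89.73°
pole (s+432): 432 + j637 → |·| = √(432²+637²) = √592393 ≈ 769.67, ∠ = arctan(637/432) ≈ 55.86°
|H| = 200 / 4.9029e+05 ≈ 0.00040792
Gain = 20 log₁₀(0.00040792) ≈ -67.79 dB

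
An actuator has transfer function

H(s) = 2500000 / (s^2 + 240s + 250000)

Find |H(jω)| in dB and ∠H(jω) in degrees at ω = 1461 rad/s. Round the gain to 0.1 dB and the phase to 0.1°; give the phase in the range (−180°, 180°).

At s = jω = j1461:
quadratic: (j1461)² + 240·j1461 + 250000 = -1884521 + j350640 → |·| ≈ 1.9169e+06, ∠ ≈ 169.46°
|H| = 2500000 / 1.9169e+06 ≈ 1.3042
Gain = 20 log₁₀(1.3042) ≈ 2.31 dB
∠H = 0.00° − 169.46° = -169.46°

2.3 dB, -169.5°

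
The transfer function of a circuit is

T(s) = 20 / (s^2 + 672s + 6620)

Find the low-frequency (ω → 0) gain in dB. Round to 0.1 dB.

-50.4 dB

T(0) = 20 / 6620 ≈ 0.0030211
20 log₁₀(0.0030211) ≈ -50.40 dB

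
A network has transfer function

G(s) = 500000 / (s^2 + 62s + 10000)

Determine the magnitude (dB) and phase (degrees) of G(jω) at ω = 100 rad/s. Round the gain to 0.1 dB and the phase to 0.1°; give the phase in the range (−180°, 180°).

38.1 dB, -90.0°

At s = jω = j100:
quadratic: (j100)² + 62·j100 + 10000 = 0 + j6200 → |·| ≈ 6200, ∠ ≈ 90.00°
|G| = 500000 / 6200 ≈ 80.645
Gain = 20 log₁₀(80.645) ≈ 38.13 dB
∠G = 0.00° − 90.00° = -90.00°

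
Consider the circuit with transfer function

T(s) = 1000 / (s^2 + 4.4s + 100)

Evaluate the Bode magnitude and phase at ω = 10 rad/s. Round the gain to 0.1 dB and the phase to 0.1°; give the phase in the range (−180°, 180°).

At s = jω = j10:
quadratic: (j10)² + 4.4·j10 + 100 = 0 + j44 → |·| ≈ 44, ∠ ≈ 90.00°
|T| = 1000 / 44 ≈ 22.727
Gain = 20 log₁₀(22.727) ≈ 27.13 dB
∠T = 0.00° − 90.00° = -90.00°

27.1 dB, -90.0°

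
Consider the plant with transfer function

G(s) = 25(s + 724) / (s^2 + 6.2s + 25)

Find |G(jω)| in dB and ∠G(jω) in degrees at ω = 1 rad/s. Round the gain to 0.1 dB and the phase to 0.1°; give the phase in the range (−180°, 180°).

At s = jω = j1:
zero (s+724): 724 + j1 → |·| = √(724²+1²) = √524177 ≈ 724, ∠ = arctan(1/724) ≈ 0.08°
quadratic: (j1)² + 6.2·j1 + 25 = 24 + j6.2 → |·| ≈ 24.788, ∠ ≈ 14.48°
|G| = 25 · 724 / 24.788 ≈ 730.19
Gain = 20 log₁₀(730.19) ≈ 57.27 dB
∠G = 0.08° − 14.48° = -14.40°

57.3 dB, -14.4°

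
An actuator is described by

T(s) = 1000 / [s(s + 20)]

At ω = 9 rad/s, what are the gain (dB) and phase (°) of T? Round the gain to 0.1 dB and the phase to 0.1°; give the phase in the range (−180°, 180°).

At s = jω = j9:
pole (s+20): 20 + j9 → |·| = √(20²+9²) = √481 ≈ 21.932, ∠ = arctan(9/20) ≈ 24.23°
pole at origin: |s| = 9, ∠ = 90.00° (in denominator)
|T| = 1000 / 197.39 ≈ 5.0661
Gain = 20 log₁₀(5.0661) ≈ 14.09 dB
∠T = 0.00° − 114.23° = -114.23°

14.1 dB, -114.2°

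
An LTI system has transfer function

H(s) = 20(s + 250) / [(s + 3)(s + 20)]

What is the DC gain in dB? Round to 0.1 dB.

H(0) = 20·250 / (3·20) ≈ 83.333
20 log₁₀(83.333) ≈ 38.42 dB

38.4 dB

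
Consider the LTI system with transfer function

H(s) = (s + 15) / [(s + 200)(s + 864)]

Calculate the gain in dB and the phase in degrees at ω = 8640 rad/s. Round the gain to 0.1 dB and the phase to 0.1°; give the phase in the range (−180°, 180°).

-78.8 dB, -83.1°

At s = jω = j8640:
zero (s+15): 15 + j8640 → |·| = √(15²+8640²) = √74649825 ≈ 8640, ∠ = arctan(8640/15) ≈ 89.90°
pole (s+200): 200 + j8640 → |·| = √(200²+8640²) = √74689600 ≈ 8642.3, ∠ = arctan(8640/200) ≈ 88.67°
pole (s+864): 864 + j8640 → |·| = √(864²+8640²) = √75396096 ≈ 8683.1, ∠ = arctan(8640/864) ≈ 84.29°
|H| = 1 · 8640 / 7.5042e+07 ≈ 0.00011514
Gain = 20 log₁₀(0.00011514) ≈ -78.78 dB
∠H = 89.90° − 172.96° = -83.06°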